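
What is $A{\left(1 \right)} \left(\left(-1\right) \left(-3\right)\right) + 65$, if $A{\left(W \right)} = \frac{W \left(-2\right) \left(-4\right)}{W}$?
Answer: $89$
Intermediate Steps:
$A{\left(W \right)} = 8$ ($A{\left(W \right)} = \frac{- 2 W \left(-4\right)}{W} = \frac{8 W}{W} = 8$)
$A{\left(1 \right)} \left(\left(-1\right) \left(-3\right)\right) + 65 = 8 \left(\left(-1\right) \left(-3\right)\right) + 65 = 8 \cdot 3 + 65 = 24 + 65 = 89$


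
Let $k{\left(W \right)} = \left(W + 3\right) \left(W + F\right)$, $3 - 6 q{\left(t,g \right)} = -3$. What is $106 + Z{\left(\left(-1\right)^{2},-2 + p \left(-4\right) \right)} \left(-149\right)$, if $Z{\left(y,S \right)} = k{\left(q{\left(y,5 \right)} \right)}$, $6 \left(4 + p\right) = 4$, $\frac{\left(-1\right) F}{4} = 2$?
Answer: $4278$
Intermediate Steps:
$F = -8$ ($F = \left(-4\right) 2 = -8$)
$q{\left(t,g \right)} = 1$ ($q{\left(t,g \right)} = \frac{1}{2} - - \frac{1}{2} = \frac{1}{2} + \frac{1}{2} = 1$)
$p = - \frac{10}{3}$ ($p = -4 + \frac{1}{6} \cdot 4 = -4 + \frac{2}{3} = - \frac{10}{3} \approx -3.3333$)
$k{\left(W \right)} = \left(-8 + W\right) \left(3 + W\right)$ ($k{\left(W \right)} = \left(W + 3\right) \left(W - 8\right) = \left(3 + W\right) \left(-8 + W\right) = \left(-8 + W\right) \left(3 + W\right)$)
$Z{\left(y,S \right)} = -28$ ($Z{\left(y,S \right)} = -24 + 1^{2} - 5 = -24 + 1 - 5 = -28$)
$106 + Z{\left(\left(-1\right)^{2},-2 + p \left(-4\right) \right)} \left(-149\right) = 106 - -4172 = 106 + 4172 = 4278$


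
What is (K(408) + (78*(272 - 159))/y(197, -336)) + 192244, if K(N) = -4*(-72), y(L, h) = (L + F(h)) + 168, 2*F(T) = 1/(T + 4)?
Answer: 3589824268/18643 ≈ 1.9256e+5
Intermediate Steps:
F(T) = 1/(2*(4 + T)) (F(T) = 1/(2*(T + 4)) = 1/(2*(4 + T)))
y(L, h) = 168 + L + 1/(2*(4 + h)) (y(L, h) = (L + 1/(2*(4 + h))) + 168 = 168 + L + 1/(2*(4 + h)))
K(N) = 288
(K(408) + (78*(272 - 159))/y(197, -336)) + 192244 = (288 + (78*(272 - 159))/(((½ + (4 - 336)*(168 + 197))/(4 - 336)))) + 192244 = (288 + (78*113)/(((½ - 332*365)/(-332)))) + 192244 = (288 + 8814/((-(½ - 121180)/332))) + 192244 = (288 + 8814/((-1/332*(-242359/2)))) + 192244 = (288 + 8814/(242359/664)) + 192244 = (288 + 8814*(664/242359)) + 192244 = (288 + 450192/18643) + 192244 = 5819376/18643 + 192244 = 3589824268/18643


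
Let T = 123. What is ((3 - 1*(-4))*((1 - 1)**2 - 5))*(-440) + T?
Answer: 15523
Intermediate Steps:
((3 - 1*(-4))*((1 - 1)**2 - 5))*(-440) + T = ((3 - 1*(-4))*((1 - 1)**2 - 5))*(-440) + 123 = ((3 + 4)*(0**2 - 5))*(-440) + 123 = (7*(0 - 5))*(-440) + 123 = (7*(-5))*(-440) + 123 = -35*(-440) + 123 = 15400 + 123 = 15523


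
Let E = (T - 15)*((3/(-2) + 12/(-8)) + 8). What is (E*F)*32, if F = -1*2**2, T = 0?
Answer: 9600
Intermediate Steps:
E = -75 (E = (0 - 15)*((3/(-2) + 12/(-8)) + 8) = -15*((3*(-1/2) + 12*(-1/8)) + 8) = -15*((-3/2 - 3/2) + 8) = -15*(-3 + 8) = -15*5 = -75)
F = -4 (F = -1*4 = -4)
(E*F)*32 = -75*(-4)*32 = 300*32 = 9600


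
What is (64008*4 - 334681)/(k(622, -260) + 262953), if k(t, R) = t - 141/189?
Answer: -4954887/16605178 ≈ -0.29839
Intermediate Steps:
k(t, R) = -47/63 + t (k(t, R) = t - 141*1/189 = t - 47/63 = -47/63 + t)
(64008*4 - 334681)/(k(622, -260) + 262953) = (64008*4 - 334681)/((-47/63 + 622) + 262953) = (256032 - 334681)/(39139/63 + 262953) = -78649/16605178/63 = -78649*63/16605178 = -4954887/16605178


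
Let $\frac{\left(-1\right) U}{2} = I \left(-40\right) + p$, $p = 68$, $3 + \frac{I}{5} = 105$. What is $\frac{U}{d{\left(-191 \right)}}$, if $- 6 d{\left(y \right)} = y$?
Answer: $\frac{243984}{191} \approx 1277.4$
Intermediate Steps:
$I = 510$ ($I = -15 + 5 \cdot 105 = -15 + 525 = 510$)
$d{\left(y \right)} = - \frac{y}{6}$
$U = 40664$ ($U = - 2 \left(510 \left(-40\right) + 68\right) = - 2 \left(-20400 + 68\right) = \left(-2\right) \left(-20332\right) = 40664$)
$\frac{U}{d{\left(-191 \right)}} = \frac{40664}{\left(- \frac{1}{6}\right) \left(-191\right)} = \frac{40664}{\frac{191}{6}} = 40664 \cdot \frac{6}{191} = \frac{243984}{191}$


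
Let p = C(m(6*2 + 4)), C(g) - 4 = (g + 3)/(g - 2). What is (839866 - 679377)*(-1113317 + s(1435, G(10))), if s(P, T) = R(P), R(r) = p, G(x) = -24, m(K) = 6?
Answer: -714696515827/4 ≈ -1.7867e+11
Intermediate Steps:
C(g) = 4 + (3 + g)/(-2 + g) (C(g) = 4 + (g + 3)/(g - 2) = 4 + (3 + g)/(-2 + g))
p = 25/4 (p = 5*(-1 + 6)/(-2 + 6) = 5*5/4 = 5*(1/4)*5 = 25/4 ≈ 6.2500)
R(r) = 25/4
s(P, T) = 25/4
(839866 - 679377)*(-1113317 + s(1435, G(10))) = (839866 - 679377)*(-1113317 + 25/4) = 160489*(-4453243/4) = -714696515827/4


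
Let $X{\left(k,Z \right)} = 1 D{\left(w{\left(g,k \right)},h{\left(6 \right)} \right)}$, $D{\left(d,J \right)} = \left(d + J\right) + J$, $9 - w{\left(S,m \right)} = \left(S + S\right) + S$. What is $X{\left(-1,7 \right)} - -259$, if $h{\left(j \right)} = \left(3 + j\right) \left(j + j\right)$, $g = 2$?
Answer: $478$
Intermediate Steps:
$w{\left(S,m \right)} = 9 - 3 S$ ($w{\left(S,m \right)} = 9 - \left(\left(S + S\right) + S\right) = 9 - \left(2 S + S\right) = 9 - 3 S$)
$h{\left(j \right)} = 2 j \left(3 + j\right)$ ($h{\left(j \right)} = \left(3 + j\right) 2 j = 2 j \left(3 + j\right)$)
$D{\left(d,J \right)} = d + 2 J$ ($D{\left(d,J \right)} = \left(J + d\right) + J = d + 2 J$)
$X{\left(k,Z \right)} = 219$ ($X{\left(k,Z \right)} = 1 \left(\left(9 - 6\right) + 2 \cdot 2 \cdot 6 \left(3 + 6\right)\right) = 1 \left(\left(9 - 6\right) + 2 \cdot 2 \cdot 6 \cdot 9\right) = 1 \left(3 + 2 \cdot 108\right) = 1 \left(3 + 216\right) = 1 \cdot 219 = 219$)
$X{\left(-1,7 \right)} - -259 = 219 - -259 = 219 + 259 = 478$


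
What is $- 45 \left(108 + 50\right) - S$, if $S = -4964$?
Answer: $-2146$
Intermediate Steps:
$- 45 \left(108 + 50\right) - S = - 45 \left(108 + 50\right) - -4964 = \left(-45\right) 158 + 4964 = -7110 + 4964 = -2146$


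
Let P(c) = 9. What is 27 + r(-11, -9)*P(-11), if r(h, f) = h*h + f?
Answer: 1035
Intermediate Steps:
r(h, f) = f + h² (r(h, f) = h² + f = f + h²)
27 + r(-11, -9)*P(-11) = 27 + (-9 + (-11)²)*9 = 27 + (-9 + 121)*9 = 27 + 112*9 = 27 + 1008 = 1035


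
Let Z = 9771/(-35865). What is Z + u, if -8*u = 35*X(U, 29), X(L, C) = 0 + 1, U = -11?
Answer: -444481/95640 ≈ -4.6474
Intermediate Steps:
X(L, C) = 1
Z = -3257/11955 (Z = 9771*(-1/35865) = -3257/11955 ≈ -0.27244)
u = -35/8 ≈ -4.3750
Z + u = -3257/11955 - 35/8 = -444481/95640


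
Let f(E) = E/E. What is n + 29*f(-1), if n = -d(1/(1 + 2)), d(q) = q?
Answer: 86/3 ≈ 28.667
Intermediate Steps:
f(E) = 1
n = -⅓ (n = -1/(1 + 2) = -1/3 = -1*⅓ = -⅓ ≈ -0.33333)
n + 29*f(-1) = -⅓ + 29*1 = -⅓ + 29 = 86/3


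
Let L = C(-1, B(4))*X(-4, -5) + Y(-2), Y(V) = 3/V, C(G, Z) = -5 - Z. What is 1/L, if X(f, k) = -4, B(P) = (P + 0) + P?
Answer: 2/101 ≈ 0.019802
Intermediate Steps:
B(P) = 2*P (B(P) = P + P = 2*P)
L = 101/2 (L = (-5 - 2*4)*(-4) + 3/(-2) = (-5 - 1*8)*(-4) + 3*(-½) = (-5 - 8)*(-4) - 3/2 = -13*(-4) - 3/2 = 52 - 3/2 = 101/2 ≈ 50.500)
1/L = 1/(101/2) = 2/101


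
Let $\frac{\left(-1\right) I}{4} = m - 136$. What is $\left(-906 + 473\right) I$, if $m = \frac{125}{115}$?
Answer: $- \frac{5374396}{23} \approx -2.3367 \cdot 10^{5}$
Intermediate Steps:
$m = \frac{25}{23}$ ($m = 125 \cdot \frac{1}{115} = \frac{25}{23} \approx 1.087$)
$I = \frac{12412}{23}$ ($I = - 4 \left(\frac{25}{23} - 136\right) = \left(-4\right) \left(- \frac{3103}{23}\right) = \frac{12412}{23} \approx 539.65$)
$\left(-906 + 473\right) I = \left(-906 + 473\right) \frac{12412}{23} = \left(-433\right) \frac{12412}{23} = - \frac{5374396}{23}$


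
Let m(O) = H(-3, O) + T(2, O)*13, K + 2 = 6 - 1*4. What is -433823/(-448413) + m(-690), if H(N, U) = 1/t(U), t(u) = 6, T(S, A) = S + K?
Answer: 8111531/298942 ≈ 27.134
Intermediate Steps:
K = 0 (K = -2 + (6 - 1*4) = -2 + (6 - 4) = -2 + 2 = 0)
T(S, A) = S (T(S, A) = S + 0 = S)
H(N, U) = ⅙ (H(N, U) = 1/6 = ⅙)
m(O) = 157/6 (m(O) = ⅙ + 2*13 = ⅙ + 26 = 157/6)
-433823/(-448413) + m(-690) = -433823/(-448413) + 157/6 = -433823*(-1/448413) + 157/6 = 433823/448413 + 157/6 = 8111531/298942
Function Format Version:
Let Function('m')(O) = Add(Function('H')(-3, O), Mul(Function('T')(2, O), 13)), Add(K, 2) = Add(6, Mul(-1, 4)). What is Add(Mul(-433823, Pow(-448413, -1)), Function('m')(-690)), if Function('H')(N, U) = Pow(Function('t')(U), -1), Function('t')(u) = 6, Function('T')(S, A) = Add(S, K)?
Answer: Rational(8111531, 298942) ≈ 27.134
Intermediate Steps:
K = 0 (K = Add(-2, Add(6, Mul(-1, 4))) = Add(-2, Add(6, -4)) = Add(-2, 2) = 0)
Function('T')(S, A) = S (Function('T')(S, A) = Add(S, 0) = S)
Function('H')(N, U) = Rational(1, 6) (Function('H')(N, U) = Pow(6, -1) = Rational(1, 6))
Function('m')(O) = Rational(157, 6) (Function('m')(O) = Add(Rational(1, 6), Mul(2, 13)) = Add(Rational(1, 6), 26) = Rational(157, 6))
Add(Mul(-433823, Pow(-448413, -1)), Function('m')(-690)) = Add(Mul(-433823, Pow(-448413, -1)), Rational(157, 6)) = Add(Mul(-433823, Rational(-1, 448413)), Rational(157, 6)) = Add(Rational(433823, 448413), Rational(157, 6)) = Rational(8111531, 298942)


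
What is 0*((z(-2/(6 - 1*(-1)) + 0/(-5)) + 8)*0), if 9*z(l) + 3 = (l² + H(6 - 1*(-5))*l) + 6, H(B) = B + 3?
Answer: 0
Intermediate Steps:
H(B) = 3 + B
z(l) = ⅓ + l²/9 + 14*l/9 (z(l) = -⅓ + ((l² + (3 + (6 - 1*(-5)))*l) + 6)/9 = -⅓ + ((l² + (3 + (6 + 5))*l) + 6)/9 = -⅓ + ((l² + (3 + 11)*l) + 6)/9 = -⅓ + ((l² + 14*l) + 6)/9 = -⅓ + (6 + l² + 14*l)/9 = -⅓ + (⅔ + l²/9 + 14*l/9) = ⅓ + l²/9 + 14*l/9)
0*((z(-2/(6 - 1*(-1)) + 0/(-5)) + 8)*0) = 0*(((⅓ + (-2/(6 - 1*(-1)) + 0/(-5))²/9 + 14*(-2/(6 - 1*(-1)) + 0/(-5))/9) + 8)*0) = 0*(((⅓ + (-2/(6 + 1) + 0*(-⅕))²/9 + 14*(-2/(6 + 1) + 0*(-⅕))/9) + 8)*0) = 0*(((⅓ + (-2/7 + 0)²/9 + 14*(-2/7 + 0)/9) + 8)*0) = 0*(((⅓ + (-2/7)²/9 + (14/9)*(-2/7)) + 8)*0) = 0*(((⅓ + (⅑)*(4/49) - 4/9) + 8)*0) = 0*(((⅓ + 4/441 - 4/9) + 8)*0) = 0*((-5/49 + 8)*0) = 0*((387/49)*0) = 0*0 = 0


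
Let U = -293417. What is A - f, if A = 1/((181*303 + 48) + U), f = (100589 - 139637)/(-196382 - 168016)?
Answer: -1552387941/14486399558 ≈ -0.10716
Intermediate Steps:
f = 6508/60733 (f = -39048/(-364398) = -39048*(-1/364398) = 6508/60733 ≈ 0.10716)
A = -1/238526 (A = 1/((181*303 + 48) - 293417) = 1/((54843 + 48) - 293417) = 1/(54891 - 293417) = 1/(-238526) = -1/238526 ≈ -4.1924e-6)
A - f = -1/238526 - 1*6508/60733 = -1/238526 - 6508/60733 = -1552387941/14486399558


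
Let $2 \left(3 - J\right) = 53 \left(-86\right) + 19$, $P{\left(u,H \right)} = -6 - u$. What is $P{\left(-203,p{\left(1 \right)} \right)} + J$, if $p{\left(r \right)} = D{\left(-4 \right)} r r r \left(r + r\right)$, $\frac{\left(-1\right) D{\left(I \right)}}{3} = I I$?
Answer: $\frac{4939}{2} \approx 2469.5$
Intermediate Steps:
$D{\left(I \right)} = - 3 I^{2}$ ($D{\left(I \right)} = - 3 I I = - 3 I^{2}$)
$p{\left(r \right)} = - 96 r^{4}$ ($p{\left(r \right)} = - 3 \left(-4\right)^{2} r r r \left(r + r\right) = \left(-3\right) 16 r r r 2 r = - 48 r r r 2 r = - 48 r^{2} r 2 r = - 48 r^{3} \cdot 2 r = - 96 r^{4}$)
$J = \frac{4545}{2}$ ($J = 3 - \frac{53 \left(-86\right) + 19}{2} = 3 - \frac{-4558 + 19}{2} = 3 - - \frac{4539}{2} = 3 + \frac{4539}{2} = \frac{4545}{2} \approx 2272.5$)
$P{\left(-203,p{\left(1 \right)} \right)} + J = \left(-6 - -203\right) + \frac{4545}{2} = \left(-6 + 203\right) + \frac{4545}{2} = 197 + \frac{4545}{2} = \frac{4939}{2}$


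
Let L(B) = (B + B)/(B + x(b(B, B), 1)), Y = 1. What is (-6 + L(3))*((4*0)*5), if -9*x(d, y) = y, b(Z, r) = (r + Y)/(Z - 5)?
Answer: 0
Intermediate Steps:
b(Z, r) = (1 + r)/(-5 + Z) (b(Z, r) = (r + 1)/(Z - 5) = (1 + r)/(-5 + Z))
x(d, y) = -y/9
L(B) = 2*B/(-⅑ + B) (L(B) = (B + B)/(B - ⅑*1) = (2*B)/(B - ⅑) = (2*B)/(-⅑ + B) = 2*B/(-⅑ + B))
(-6 + L(3))*((4*0)*5) = (-6 + 18*3/(-1 + 9*3))*((4*0)*5) = (-6 + 18*3/(-1 + 27))*(0*5) = (-6 + 18*3/26)*0 = (-6 + 18*3*(1/26))*0 = (-6 + 27/13)*0 = -51/13*0 = 0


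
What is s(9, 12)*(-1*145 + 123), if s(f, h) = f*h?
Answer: -2376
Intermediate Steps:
s(9, 12)*(-1*145 + 123) = (9*12)*(-1*145 + 123) = 108*(-145 + 123) = 108*(-22) = -2376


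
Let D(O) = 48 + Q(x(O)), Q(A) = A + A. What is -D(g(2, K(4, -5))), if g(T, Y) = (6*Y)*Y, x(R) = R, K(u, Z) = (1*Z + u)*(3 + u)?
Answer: -636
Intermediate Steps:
K(u, Z) = (3 + u)*(Z + u) (K(u, Z) = (Z + u)*(3 + u) = (3 + u)*(Z + u))
Q(A) = 2*A
g(T, Y) = 6*Y²
D(O) = 48 + 2*O
-D(g(2, K(4, -5))) = -(48 + 2*(6*(4² + 3*(-5) + 3*4 - 5*4)²)) = -(48 + 2*(6*(16 - 15 + 12 - 20)²)) = -(48 + 2*(6*(-7)²)) = -(48 + 2*(6*49)) = -(48 + 2*294) = -(48 + 588) = -1*636 = -636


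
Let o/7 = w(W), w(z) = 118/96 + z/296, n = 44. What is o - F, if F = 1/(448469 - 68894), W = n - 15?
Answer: 2087535383/224708400 ≈ 9.2900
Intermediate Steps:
W = 29 (W = 44 - 15 = 29)
F = 1/379575 ≈ 2.6345e-6
w(z) = 59/48 + z/296 (w(z) = 118*(1/96) + z*(1/296) = 59/48 + z/296)
o = 16499/1776 (o = 7*(59/48 + (1/296)*29) = 7*(59/48 + 29/296) = 7*(2357/1776) = 16499/1776 ≈ 9.2900)
o - F = 16499/1776 - 1*1/379575 = 16499/1776 - 1/379575 = 2087535383/224708400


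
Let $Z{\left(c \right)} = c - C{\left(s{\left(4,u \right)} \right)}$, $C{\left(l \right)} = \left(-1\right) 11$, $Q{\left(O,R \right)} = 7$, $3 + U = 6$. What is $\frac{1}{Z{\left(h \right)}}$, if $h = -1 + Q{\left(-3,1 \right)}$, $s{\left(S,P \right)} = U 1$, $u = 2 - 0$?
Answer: $\frac{1}{17} \approx 0.058824$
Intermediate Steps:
$U = 3$ ($U = -3 + 6 = 3$)
$u = 2$ ($u = 2 + 0 = 2$)
$s{\left(S,P \right)} = 3$ ($s{\left(S,P \right)} = 3 \cdot 1 = 3$)
$C{\left(l \right)} = -11$
$h = 6$ ($h = -1 + 7 = 6$)
$Z{\left(c \right)} = 11 + c$ ($Z{\left(c \right)} = c - -11 = c + 11 = 11 + c$)
$\frac{1}{Z{\left(h \right)}} = \frac{1}{11 + 6} = \frac{1}{17}$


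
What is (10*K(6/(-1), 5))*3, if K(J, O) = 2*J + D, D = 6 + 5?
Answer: -30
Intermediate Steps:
D = 11
K(J, O) = 11 + 2*J (K(J, O) = 2*J + 11 = 11 + 2*J)
(10*K(6/(-1), 5))*3 = (10*(11 + 2*(6/(-1))))*3 = (10*(11 + 2*(6*(-1))))*3 = (10*(11 + 2*(-6)))*3 = (10*(11 - 12))*3 = (10*(-1))*3 = -10*3 = -30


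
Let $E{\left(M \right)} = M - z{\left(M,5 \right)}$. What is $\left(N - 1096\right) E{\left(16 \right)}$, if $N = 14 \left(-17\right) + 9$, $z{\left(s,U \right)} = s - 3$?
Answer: $-3975$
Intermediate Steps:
$z{\left(s,U \right)} = -3 + s$
$N = -229$ ($N = -238 + 9 = -229$)
$E{\left(M \right)} = 3$ ($E{\left(M \right)} = M - \left(-3 + M\right) = 3$)
$\left(N - 1096\right) E{\left(16 \right)} = \left(-229 - 1096\right) 3 = \left(-1325\right) 3 = -3975$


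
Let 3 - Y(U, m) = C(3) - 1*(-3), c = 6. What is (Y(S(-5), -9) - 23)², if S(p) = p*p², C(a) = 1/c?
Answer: 19321/36 ≈ 536.69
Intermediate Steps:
C(a) = ⅙ (C(a) = 1/6 = ⅙)
S(p) = p³
Y(U, m) = -⅙ (Y(U, m) = 3 - (⅙ - 1*(-3)) = 3 - (⅙ + 3) = 3 - 1*19/6 = 3 - 19/6 = -⅙)
(Y(S(-5), -9) - 23)² = (-⅙ - 23)² = (-139/6)² = 19321/36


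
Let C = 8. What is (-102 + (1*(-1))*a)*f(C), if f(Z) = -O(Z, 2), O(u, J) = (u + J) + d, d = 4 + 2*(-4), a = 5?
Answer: 642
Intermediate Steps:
d = -4 (d = 4 - 8 = -4)
O(u, J) = -4 + J + u (O(u, J) = (u + J) - 4 = (J + u) - 4 = -4 + J + u)
f(Z) = 2 - Z (f(Z) = -(-4 + 2 + Z) = -(-2 + Z) = 2 - Z)
(-102 + (1*(-1))*a)*f(C) = (-102 + (1*(-1))*5)*(2 - 1*8) = (-102 - 1*5)*(2 - 8) = (-102 - 5)*(-6) = -107*(-6) = 642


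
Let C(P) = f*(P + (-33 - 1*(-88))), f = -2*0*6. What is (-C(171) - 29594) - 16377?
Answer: -45971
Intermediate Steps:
f = 0 (f = 0*6 = 0)
C(P) = 0 (C(P) = 0*(P + (-33 - 1*(-88))) = 0*(P + (-33 + 88)) = 0*(P + 55) = 0*(55 + P) = 0)
(-C(171) - 29594) - 16377 = (-1*0 - 29594) - 16377 = (0 - 29594) - 16377 = -29594 - 16377 = -45971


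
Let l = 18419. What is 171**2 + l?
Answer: 47660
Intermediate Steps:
171**2 + l = 171**2 + 18419 = 29241 + 18419 = 47660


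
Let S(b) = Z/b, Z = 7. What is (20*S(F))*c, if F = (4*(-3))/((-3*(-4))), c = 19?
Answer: -2660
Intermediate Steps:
F = -1 (F = -12/12 = -12*1/12 = -1)
S(b) = 7/b
(20*S(F))*c = (20*(7/(-1)))*19 = (20*(7*(-1)))*19 = (20*(-7))*19 = -140*19 = -2660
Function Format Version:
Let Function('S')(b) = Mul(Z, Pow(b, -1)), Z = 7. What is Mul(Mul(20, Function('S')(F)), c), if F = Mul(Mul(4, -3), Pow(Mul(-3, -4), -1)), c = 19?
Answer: -2660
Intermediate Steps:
F = -1 (F = Mul(-12, Pow(12, -1)) = Mul(-12, Rational(1, 12)) = -1)
Function('S')(b) = Mul(7, Pow(b, -1))
Mul(Mul(20, Function('S')(F)), c) = Mul(Mul(20, Mul(7, Pow(-1, -1))), 19) = Mul(Mul(20, Mul(7, -1)), 19) = Mul(Mul(20, -7), 19) = Mul(-140, 19) = -2660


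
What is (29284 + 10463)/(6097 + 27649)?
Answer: 39747/33746 ≈ 1.1778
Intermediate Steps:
(29284 + 10463)/(6097 + 27649) = 39747/33746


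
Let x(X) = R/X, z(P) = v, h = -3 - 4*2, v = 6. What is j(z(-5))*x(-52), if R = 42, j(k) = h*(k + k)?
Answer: 1386/13 ≈ 106.62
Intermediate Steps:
h = -11 (h = -3 - 8 = -11)
z(P) = 6
j(k) = -22*k (j(k) = -11*(k + k) = -22*k)
x(X) = 42/X
j(z(-5))*x(-52) = (-22*6)*(42/(-52)) = -5544*(-1)/52 = -132*(-21/26) = 1386/13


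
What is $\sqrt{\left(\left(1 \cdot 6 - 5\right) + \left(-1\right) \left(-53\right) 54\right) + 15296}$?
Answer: $\sqrt{18159} \approx 134.76$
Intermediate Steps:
$\sqrt{\left(\left(1 \cdot 6 - 5\right) + \left(-1\right) \left(-53\right) 54\right) + 15296} = \sqrt{\left(\left(6 - 5\right) + 53 \cdot 54\right) + 15296} = \sqrt{\left(1 + 2862\right) + 15296} = \sqrt{2863 + 15296} = \sqrt{18159}$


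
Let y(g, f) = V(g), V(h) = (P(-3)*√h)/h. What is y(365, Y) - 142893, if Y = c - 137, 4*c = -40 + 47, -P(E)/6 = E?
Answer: -142893 + 18*√365/365 ≈ -1.4289e+5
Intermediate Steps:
P(E) = -6*E
c = 7/4 (c = (-40 + 47)/4 = (¼)*7 = 7/4 ≈ 1.7500)
Y = -541/4 (Y = 7/4 - 137 = -541/4 ≈ -135.25)
V(h) = 18/√h (V(h) = ((-6*(-3))*√h)/h = (18*√h)/h = 18/√h)
y(g, f) = 18/√g
y(365, Y) - 142893 = 18/√365 - 142893 = 18*(√365/365) - 142893 = 18*√365/365 - 142893 = -142893 + 18*√365/365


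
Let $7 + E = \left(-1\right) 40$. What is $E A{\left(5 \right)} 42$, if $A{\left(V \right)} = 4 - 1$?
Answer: $-5922$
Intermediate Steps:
$E = -47$ ($E = -7 - 40 = -47$)
$A{\left(V \right)} = 3$
$E A{\left(5 \right)} 42 = \left(-47\right) 3 \cdot 42 = \left(-141\right) 42 = -5922$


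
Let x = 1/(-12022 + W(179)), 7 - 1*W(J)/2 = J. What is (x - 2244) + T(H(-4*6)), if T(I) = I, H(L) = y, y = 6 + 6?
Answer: -27600913/12366 ≈ -2232.0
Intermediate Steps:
W(J) = 14 - 2*J
y = 12
H(L) = 12
x = -1/12366 (x = 1/(-12022 + (14 - 2*179)) = 1/(-12022 + (14 - 358)) = 1/(-12022 - 344) = 1/(-12366) = -1/12366 ≈ -8.0867e-5)
(x - 2244) + T(H(-4*6)) = (-1/12366 - 2244) + 12 = -27749305/12366 + 12 = -27600913/12366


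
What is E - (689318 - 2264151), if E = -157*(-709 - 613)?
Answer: 1782387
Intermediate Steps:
E = 207554 (E = -157*(-1322) = 207554)
E - (689318 - 2264151) = 207554 - (689318 - 2264151) = 207554 - 1*(-1574833) = 207554 + 1574833 = 1782387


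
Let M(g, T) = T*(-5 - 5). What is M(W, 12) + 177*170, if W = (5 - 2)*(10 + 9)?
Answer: 29970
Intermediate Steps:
W = 57 (W = 3*19 = 57)
M(g, T) = -10*T (M(g, T) = T*(-10) = -10*T)
M(W, 12) + 177*170 = -10*12 + 177*170 = -120 + 30090 = 29970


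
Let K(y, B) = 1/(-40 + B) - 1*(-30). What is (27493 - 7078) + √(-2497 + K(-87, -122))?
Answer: 20415 + I*√799310/18 ≈ 20415.0 + 49.669*I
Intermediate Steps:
K(y, B) = 30 + 1/(-40 + B) (K(y, B) = 1/(-40 + B) + 30 = 30 + 1/(-40 + B))
(27493 - 7078) + √(-2497 + K(-87, -122)) = (27493 - 7078) + √(-2497 + (-1199 + 30*(-122))/(-40 - 122)) = 20415 + √(-2497 + (-1199 - 3660)/(-162)) = 20415 + √(-2497 - 1/162*(-4859)) = 20415 + √(-2497 + 4859/162) = 20415 + √(-399655/162) = 20415 + I*√799310/18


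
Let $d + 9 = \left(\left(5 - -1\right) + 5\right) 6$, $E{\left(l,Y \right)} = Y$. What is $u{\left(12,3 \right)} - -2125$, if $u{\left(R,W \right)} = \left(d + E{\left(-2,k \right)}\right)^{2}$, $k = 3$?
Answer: $5725$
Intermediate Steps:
$d = 57$ ($d = -9 + \left(\left(5 - -1\right) + 5\right) 6 = -9 + \left(\left(5 + 1\right) + 5\right) 6 = -9 + \left(6 + 5\right) 6 = -9 + 11 \cdot 6 = -9 + 66 = 57$)
$u{\left(R,W \right)} = 3600$ ($u{\left(R,W \right)} = \left(57 + 3\right)^{2} = 60^{2} = 3600$)
$u{\left(12,3 \right)} - -2125 = 3600 - -2125 = 3600 + 2125 = 5725$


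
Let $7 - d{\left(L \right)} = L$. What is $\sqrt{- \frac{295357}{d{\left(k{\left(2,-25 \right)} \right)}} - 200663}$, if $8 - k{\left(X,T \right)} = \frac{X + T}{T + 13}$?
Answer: $\frac{13 i \sqrt{374363}}{11} \approx 723.1 i$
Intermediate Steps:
$k{\left(X,T \right)} = 8 - \frac{T + X}{13 + T}$ ($k{\left(X,T \right)} = 8 - \frac{X + T}{T + 13} = 8 - \frac{T + X}{13 + T}$)
$d{\left(L \right)} = 7 - L$
$\sqrt{- \frac{295357}{d{\left(k{\left(2,-25 \right)} \right)}} - 200663} = \sqrt{- \frac{295357}{7 - \frac{104 - 2 + 7 \left(-25\right)}{13 - 25}} - 200663} = \sqrt{- \frac{295357}{7 - \frac{104 - 2 - 175}{-12}} - 200663} = \sqrt{- \frac{295357}{7 - \left(- \frac{1}{12}\right) \left(-73\right)} - 200663} = \sqrt{- \frac{295357}{7 - \frac{73}{12}} - 200663} = \sqrt{- \frac{295357}{\frac{11}{12}} - 200663} = \sqrt{\left(-295357\right) \frac{12}{11} - 200663} = \sqrt{- \frac{3544284}{11} - 200663} = \sqrt{- \frac{5751577}{11}} = \frac{13 i \sqrt{374363}}{11}$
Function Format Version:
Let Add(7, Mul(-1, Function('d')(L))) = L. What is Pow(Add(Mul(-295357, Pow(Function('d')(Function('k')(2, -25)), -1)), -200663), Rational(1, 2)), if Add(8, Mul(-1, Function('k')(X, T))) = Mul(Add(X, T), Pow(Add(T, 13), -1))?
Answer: Mul(Rational(13, 11), I, Pow(374363, Rational(1, 2))) ≈ Mul(723.10, I)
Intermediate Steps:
Function('k')(X, T) = Add(8, Mul(-1, Pow(Add(13, T), -1), Add(T, X))) (Function('k')(X, T) = Add(8, Mul(-1, Mul(Add(X, T), Pow(Add(T, 13), -1)))) = Add(8, Mul(-1, Mul(Add(T, X), Pow(Add(13, T), -1)))) = Add(8, Mul(-1, Mul(Pow(Add(13, T), -1), Add(T, X)))) = Add(8, Mul(-1, Pow(Add(13, T), -1), Add(T, X))))
Function('d')(L) = Add(7, Mul(-1, L))
Pow(Add(Mul(-295357, Pow(Function('d')(Function('k')(2, -25)), -1)), -200663), Rational(1, 2)) = Pow(Add(Mul(-295357, Pow(Add(7, Mul(-1, Mul(Pow(Add(13, -25), -1), Add(104, Mul(-1, 2), Mul(7, -25))))), -1)), -200663), Rational(1, 2)) = Pow(Add(Mul(-295357, Pow(Add(7, Mul(-1, Mul(Pow(-12, -1), Add(104, -2, -175)))), -1)), -200663), Rational(1, 2)) = Pow(Add(Mul(-295357, Pow(Add(7, Mul(-1, Mul(Rational(-1, 12), -73))), -1)), -200663), Rational(1, 2)) = Pow(Add(Mul(-295357, Pow(Add(7, Mul(-1, Rational(73, 12))), -1)), -200663), Rational(1, 2)) = Pow(Add(Mul(-295357, Pow(Add(7, Rational(-73, 12)), -1)), -200663), Rational(1, 2)) = Pow(Add(Mul(-295357, Pow(Rational(11, 12), -1)), -200663), Rational(1, 2)) = Pow(Add(Mul(-295357, Rational(12, 11)), -200663), Rational(1, 2)) = Pow(Add(Rational(-3544284, 11), -200663), Rational(1, 2)) = Pow(Rational(-5751577, 11), Rational(1, 2)) = Mul(Rational(13, 11), I, Pow(374363, Rational(1, 2)))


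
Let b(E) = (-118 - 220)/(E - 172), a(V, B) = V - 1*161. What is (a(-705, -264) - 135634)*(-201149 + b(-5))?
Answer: 1619938092500/59 ≈ 2.7457e+10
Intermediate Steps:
a(V, B) = -161 + V (a(V, B) = V - 161 = -161 + V)
b(E) = -338/(-172 + E)
(a(-705, -264) - 135634)*(-201149 + b(-5)) = ((-161 - 705) - 135634)*(-201149 - 338/(-172 - 5)) = (-866 - 135634)*(-201149 - 338/(-177)) = -136500*(-201149 - 338*(-1/177)) = -136500*(-201149 + 338/177) = -136500*(-35603035/177) = 1619938092500/59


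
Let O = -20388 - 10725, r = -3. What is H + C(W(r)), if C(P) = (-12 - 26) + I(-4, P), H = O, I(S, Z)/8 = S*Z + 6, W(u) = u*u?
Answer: -31391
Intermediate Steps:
W(u) = u**2
I(S, Z) = 48 + 8*S*Z (I(S, Z) = 8*(S*Z + 6) = 8*(6 + S*Z) = 48 + 8*S*Z)
O = -31113
H = -31113
C(P) = 10 - 32*P (C(P) = (-12 - 26) + (48 + 8*(-4)*P) = -38 + (48 - 32*P) = 10 - 32*P)
H + C(W(r)) = -31113 + (10 - 32*(-3)**2) = -31113 + (10 - 32*9) = -31113 + (10 - 288) = -31113 - 278 = -31391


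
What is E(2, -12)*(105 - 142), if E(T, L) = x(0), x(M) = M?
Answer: 0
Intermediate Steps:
E(T, L) = 0
E(2, -12)*(105 - 142) = 0*(105 - 142) = 0*(-37) = 0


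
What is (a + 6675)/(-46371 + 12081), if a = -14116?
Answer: 7441/34290 ≈ 0.21700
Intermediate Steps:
(a + 6675)/(-46371 + 12081) = (-14116 + 6675)/(-46371 + 12081) = -7441/(-34290) = -7441*(-1/34290) = 7441/34290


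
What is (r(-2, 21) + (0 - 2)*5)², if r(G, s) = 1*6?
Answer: 16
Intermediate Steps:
r(G, s) = 6
(r(-2, 21) + (0 - 2)*5)² = (6 + (0 - 2)*5)² = (6 - 2*5)² = (6 - 10)² = (-4)² = 16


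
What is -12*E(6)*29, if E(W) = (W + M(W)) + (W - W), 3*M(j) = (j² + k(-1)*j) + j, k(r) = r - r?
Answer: -6960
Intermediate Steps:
k(r) = 0
M(j) = j/3 + j²/3 (M(j) = ((j² + 0*j) + j)/3 = ((j² + 0) + j)/3 = (j² + j)/3 = (j + j²)/3 = j/3 + j²/3)
E(W) = W + W*(1 + W)/3 (E(W) = (W + W*(1 + W)/3) + (W - W) = (W + W*(1 + W)/3) + 0 = W + W*(1 + W)/3)
-12*E(6)*29 = -4*6*(4 + 6)*29 = -4*6*10*29 = -12*20*29 = -240*29 = -6960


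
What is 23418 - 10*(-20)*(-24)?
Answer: 18618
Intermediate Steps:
23418 - 10*(-20)*(-24) = 23418 + 200*(-24) = 23418 - 4800 = 18618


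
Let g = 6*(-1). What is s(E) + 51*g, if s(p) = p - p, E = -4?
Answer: -306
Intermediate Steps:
s(p) = 0
g = -6
s(E) + 51*g = 0 + 51*(-6) = 0 - 306 = -306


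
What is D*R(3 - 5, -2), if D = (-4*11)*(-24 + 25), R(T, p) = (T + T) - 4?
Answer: 352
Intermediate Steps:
R(T, p) = -4 + 2*T (R(T, p) = 2*T - 4 = -4 + 2*T)
D = -44 (D = -44*1 = -44)
D*R(3 - 5, -2) = -44*(-4 + 2*(3 - 5)) = -44*(-4 + 2*(-2)) = -44*(-4 - 4) = -44*(-8) = 352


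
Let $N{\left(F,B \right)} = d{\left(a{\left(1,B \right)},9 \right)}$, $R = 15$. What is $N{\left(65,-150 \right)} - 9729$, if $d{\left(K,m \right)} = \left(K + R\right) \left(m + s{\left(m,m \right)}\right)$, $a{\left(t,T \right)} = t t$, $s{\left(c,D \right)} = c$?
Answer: $-9441$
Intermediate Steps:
$a{\left(t,T \right)} = t^{2}$
$d{\left(K,m \right)} = 2 m \left(15 + K\right)$ ($d{\left(K,m \right)} = \left(K + 15\right) \left(m + m\right) = \left(15 + K\right) 2 m = 2 m \left(15 + K\right)$)
$N{\left(F,B \right)} = 288$ ($N{\left(F,B \right)} = 2 \cdot 9 \left(15 + 1^{2}\right) = 2 \cdot 9 \left(15 + 1\right) = 2 \cdot 9 \cdot 16 = 288$)
$N{\left(65,-150 \right)} - 9729 = 288 - 9729 = -9441$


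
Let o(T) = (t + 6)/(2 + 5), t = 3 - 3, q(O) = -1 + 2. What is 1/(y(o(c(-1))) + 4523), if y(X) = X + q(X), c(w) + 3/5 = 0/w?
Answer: 7/31674 ≈ 0.00022100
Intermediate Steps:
q(O) = 1
t = 0
c(w) = -3/5 (c(w) = -3/5 + 0/w = -3/5 + 0 = -3/5)
o(T) = 6/7 (o(T) = (0 + 6)/(2 + 5) = 6/7)
y(X) = 1 + X (y(X) = X + 1 = 1 + X)
1/(y(o(c(-1))) + 4523) = 1/((1 + 6/7) + 4523) = 1/(13/7 + 4523) = 1/(31674/7) = 7/31674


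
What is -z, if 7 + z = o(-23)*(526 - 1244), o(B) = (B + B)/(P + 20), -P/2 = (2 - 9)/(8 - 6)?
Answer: -32839/27 ≈ -1216.3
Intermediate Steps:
P = 7 (P = -2*(2 - 9)/(8 - 6) = -(-14)/2 = -2*(-7/2) = 7)
o(B) = 2*B/27 (o(B) = (B + B)/(7 + 20) = (2*B)/27 = (2*B)*(1/27) = 2*B/27)
z = 32839/27 (z = -7 + ((2/27)*(-23))*(526 - 1244) = -7 - 46/27*(-718) = -7 + 33028/27 = 32839/27 ≈ 1216.3)
-z = -1*32839/27 = -32839/27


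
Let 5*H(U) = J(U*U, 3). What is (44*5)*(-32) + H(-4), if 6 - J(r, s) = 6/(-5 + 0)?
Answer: -175964/25 ≈ -7038.6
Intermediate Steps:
J(r, s) = 36/5 (J(r, s) = 6 - 6/(-5 + 0) = 6 - 6/(-5) = 6 - 6*(-1)/5 = 6 - 1*(-6/5) = 6 + 6/5 = 36/5)
H(U) = 36/25 (H(U) = (⅕)*(36/5) = 36/25)
(44*5)*(-32) + H(-4) = (44*5)*(-32) + 36/25 = 220*(-32) + 36/25 = -7040 + 36/25 = -175964/25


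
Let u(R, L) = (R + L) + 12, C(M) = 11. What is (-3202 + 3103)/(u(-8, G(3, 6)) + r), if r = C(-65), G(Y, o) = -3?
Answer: -33/4 ≈ -8.2500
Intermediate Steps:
u(R, L) = 12 + L + R (u(R, L) = (L + R) + 12 = 12 + L + R)
r = 11
(-3202 + 3103)/(u(-8, G(3, 6)) + r) = (-3202 + 3103)/((12 - 3 - 8) + 11) = -99/(1 + 11) = -99/12 = -99*1/12 = -33/4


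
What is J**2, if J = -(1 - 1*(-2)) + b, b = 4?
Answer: 1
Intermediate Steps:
J = 1 (J = -(1 - 1*(-2)) + 4 = -(1 + 2) + 4 = -1*3 + 4 = -3 + 4 = 1)
J**2 = 1**2 = 1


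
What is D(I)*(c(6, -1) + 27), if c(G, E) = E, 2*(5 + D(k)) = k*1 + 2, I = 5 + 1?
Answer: -26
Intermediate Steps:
I = 6
D(k) = -4 + k/2 (D(k) = -5 + (k*1 + 2)/2 = -5 + (k + 2)/2 = -5 + (2 + k)/2 = -5 + (1 + k/2) = -4 + k/2)
D(I)*(c(6, -1) + 27) = (-4 + (½)*6)*(-1 + 27) = (-4 + 3)*26 = -1*26 = -26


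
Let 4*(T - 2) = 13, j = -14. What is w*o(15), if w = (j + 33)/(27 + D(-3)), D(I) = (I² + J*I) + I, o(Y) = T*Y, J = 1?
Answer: 399/8 ≈ 49.875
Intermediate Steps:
T = 21/4 (T = 2 + (¼)*13 = 2 + 13/4 = 21/4 ≈ 5.2500)
o(Y) = 21*Y/4
D(I) = I² + 2*I (D(I) = (I² + 1*I) + I = (I² + I) + I = (I + I²) + I = I² + 2*I)
w = 19/30 (w = (-14 + 33)/(27 - 3*(2 - 3)) = 19/(27 - 3*(-1)) = 19/(27 + 3) = 19/30 ≈ 0.63333)
w*o(15) = 19*((21/4)*15)/30 = (19/30)*(315/4) = 399/8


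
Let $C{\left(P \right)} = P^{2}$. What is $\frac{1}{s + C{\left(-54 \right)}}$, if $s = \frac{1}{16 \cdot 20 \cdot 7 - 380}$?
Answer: $\frac{1860}{5423761} \approx 0.00034294$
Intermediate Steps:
$s = \frac{1}{1860}$ ($s = \frac{1}{320 \cdot 7 - 380} = \frac{1}{2240 - 380} = \frac{1}{1860} \approx 0.00053763$)
$\frac{1}{s + C{\left(-54 \right)}} = \frac{1}{\frac{1}{1860} + \left(-54\right)^{2}} = \frac{1}{\frac{1}{1860} + 2916} = \frac{1}{\frac{5423761}{1860}} = \frac{1860}{5423761}$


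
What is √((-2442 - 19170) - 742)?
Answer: I*√22354 ≈ 149.51*I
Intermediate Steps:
√((-2442 - 19170) - 742) = √(-21612 - 742) = √(-22354) = I*√22354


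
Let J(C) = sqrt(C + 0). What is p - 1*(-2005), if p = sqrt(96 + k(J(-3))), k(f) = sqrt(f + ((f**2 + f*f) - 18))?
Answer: 2005 + sqrt(96 + sqrt(-24 + I*sqrt(3))) ≈ 2014.8 + 0.24985*I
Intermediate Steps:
J(C) = sqrt(C)
k(f) = sqrt(-18 + f + 2*f**2) (k(f) = sqrt(f + ((f**2 + f**2) - 18)) = sqrt(f + (2*f**2 - 18)) = sqrt(f + (-18 + 2*f**2)) = sqrt(-18 + f + 2*f**2))
p = sqrt(96 + sqrt(-24 + I*sqrt(3))) (p = sqrt(96 + sqrt(-18 + sqrt(-3) + 2*(sqrt(-3))**2)) = sqrt(96 + sqrt(-18 + I*sqrt(3) + 2*(I*sqrt(3))**2)) = sqrt(96 + sqrt(-18 + I*sqrt(3) + 2*(-3))) = sqrt(96 + sqrt(-18 + I*sqrt(3) - 6)) = sqrt(96 + sqrt(-24 + I*sqrt(3))) ≈ 9.8102 + 0.2499*I)
p - 1*(-2005) = sqrt(96 + sqrt(-24 + I*sqrt(3))) - 1*(-2005) = sqrt(96 + sqrt(-24 + I*sqrt(3))) + 2005 = 2005 + sqrt(96 + sqrt(-24 + I*sqrt(3)))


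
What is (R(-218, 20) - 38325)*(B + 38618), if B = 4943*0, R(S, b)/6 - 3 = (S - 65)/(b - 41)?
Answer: -10333520294/7 ≈ -1.4762e+9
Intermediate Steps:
R(S, b) = 18 + 6*(-65 + S)/(-41 + b) (R(S, b) = 18 + 6*((S - 65)/(b - 41)) = 18 + 6*((-65 + S)/(-41 + b)) = 18 + 6*(-65 + S)/(-41 + b))
B = 0
(R(-218, 20) - 38325)*(B + 38618) = (6*(-188 - 218 + 3*20)/(-41 + 20) - 38325)*(0 + 38618) = (6*(-188 - 218 + 60)/(-21) - 38325)*38618 = (6*(-1/21)*(-346) - 38325)*38618 = (692/7 - 38325)*38618 = -267583/7*38618 = -10333520294/7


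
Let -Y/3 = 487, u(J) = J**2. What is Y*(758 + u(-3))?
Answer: -1120587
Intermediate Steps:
Y = -1461 (Y = -3*487 = -1461)
Y*(758 + u(-3)) = -1461*(758 + (-3)**2) = -1461*(758 + 9) = -1461*767 = -1120587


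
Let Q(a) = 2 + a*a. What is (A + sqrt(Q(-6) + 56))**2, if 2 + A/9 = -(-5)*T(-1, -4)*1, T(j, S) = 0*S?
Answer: (18 - sqrt(94))**2 ≈ 68.967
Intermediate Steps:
T(j, S) = 0
Q(a) = 2 + a**2
A = -18 (A = -18 + 9*(-(-5)*0*1) = -18 + 9*(-5*0*1) = -18 + 9*(0*1) = -18 + 9*0 = -18 + 0 = -18)
(A + sqrt(Q(-6) + 56))**2 = (-18 + sqrt((2 + (-6)**2) + 56))**2 = (-18 + sqrt((2 + 36) + 56))**2 = (-18 + sqrt(38 + 56))**2 = (-18 + sqrt(94))**2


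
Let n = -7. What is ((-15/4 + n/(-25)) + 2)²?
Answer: 21609/10000 ≈ 2.1609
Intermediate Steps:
((-15/4 + n/(-25)) + 2)² = ((-15/4 - 7/(-25)) + 2)² = ((-15*¼ - 7*(-1/25)) + 2)² = ((-15/4 + 7/25) + 2)² = (-347/100 + 2)² = (-147/100)² = 21609/10000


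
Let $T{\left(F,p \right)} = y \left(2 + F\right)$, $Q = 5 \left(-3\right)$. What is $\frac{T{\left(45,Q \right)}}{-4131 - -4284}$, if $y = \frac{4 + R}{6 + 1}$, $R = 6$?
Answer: $\frac{470}{1071} \approx 0.43884$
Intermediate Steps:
$y = \frac{10}{7}$ ($y = \frac{4 + 6}{6 + 1} = \frac{10}{7} \approx 1.4286$)
$Q = -15$
$T{\left(F,p \right)} = \frac{20}{7} + \frac{10 F}{7}$ ($T{\left(F,p \right)} = \frac{10 \left(2 + F\right)}{7} = \frac{20}{7} + \frac{10 F}{7}$)
$\frac{T{\left(45,Q \right)}}{-4131 - -4284} = \frac{\frac{20}{7} + \frac{10}{7} \cdot 45}{-4131 - -4284} = \frac{\frac{20}{7} + \frac{450}{7}}{-4131 + 4284} = \frac{470}{7 \cdot 153} = \frac{470}{7} \cdot \frac{1}{153} = \frac{470}{1071}$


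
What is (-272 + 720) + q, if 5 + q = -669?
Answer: -226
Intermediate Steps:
q = -674 (q = -5 - 669 = -674)
(-272 + 720) + q = (-272 + 720) - 674 = 448 - 674 = -226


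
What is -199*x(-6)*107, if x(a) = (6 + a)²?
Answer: 0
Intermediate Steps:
-199*x(-6)*107 = -199*(6 - 6)²*107 = -199*0²*107 = -199*0*107 = 0*107 = 0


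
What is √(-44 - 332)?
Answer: 2*I*√94 ≈ 19.391*I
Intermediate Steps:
√(-44 - 332) = √(-376) = 2*I*√94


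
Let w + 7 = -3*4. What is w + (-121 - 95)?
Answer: -235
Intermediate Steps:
w = -19 (w = -7 - 3*4 = -7 - 12 = -19)
w + (-121 - 95) = -19 + (-121 - 95) = -19 - 216 = -235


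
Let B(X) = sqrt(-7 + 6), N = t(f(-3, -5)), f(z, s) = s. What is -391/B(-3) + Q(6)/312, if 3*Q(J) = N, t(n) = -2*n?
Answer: 5/468 + 391*I ≈ 0.010684 + 391.0*I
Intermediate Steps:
N = 10 (N = -2*(-5) = 10)
Q(J) = 10/3 (Q(J) = (1/3)*10 = 10/3)
B(X) = I (B(X) = sqrt(-1) = I)
-391/B(-3) + Q(6)/312 = -391*(-I) + (10/3)/312 = -(-391)*I + (10/3)*(1/312) = 391*I + 5/468 = 5/468 + 391*I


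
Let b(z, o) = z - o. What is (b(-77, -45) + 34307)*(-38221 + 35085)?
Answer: -107486400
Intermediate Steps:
(b(-77, -45) + 34307)*(-38221 + 35085) = ((-77 - 1*(-45)) + 34307)*(-38221 + 35085) = ((-77 + 45) + 34307)*(-3136) = (-32 + 34307)*(-3136) = 34275*(-3136) = -107486400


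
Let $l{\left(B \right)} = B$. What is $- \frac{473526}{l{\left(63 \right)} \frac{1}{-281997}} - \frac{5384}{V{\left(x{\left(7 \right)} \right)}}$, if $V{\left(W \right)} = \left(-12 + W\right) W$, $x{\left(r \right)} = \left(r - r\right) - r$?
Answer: $\frac{281902807618}{133} \approx 2.1196 \cdot 10^{9}$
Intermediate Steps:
$x{\left(r \right)} = - r$ ($x{\left(r \right)} = 0 - r = - r$)
$V{\left(W \right)} = W \left(-12 + W\right)$
$- \frac{473526}{l{\left(63 \right)} \frac{1}{-281997}} - \frac{5384}{V{\left(x{\left(7 \right)} \right)}} = - \frac{473526}{63 \frac{1}{-281997}} - \frac{5384}{\left(-1\right) 7 \left(-12 - 7\right)} = - \frac{473526}{63 \left(- \frac{1}{281997}\right)} - \frac{5384}{\left(-7\right) \left(-12 - 7\right)} = - \frac{473526}{- \frac{7}{31333}} - \frac{5384}{\left(-7\right) \left(-19\right)} = \left(-473526\right) \left(- \frac{31333}{7}\right) - \frac{5384}{133} = \frac{14836990158}{7} - \frac{5384}{133} = \frac{281902807618}{133}$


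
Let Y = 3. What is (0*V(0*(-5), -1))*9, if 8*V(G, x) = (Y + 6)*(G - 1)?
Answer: 0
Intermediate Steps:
V(G, x) = -9/8 + 9*G/8 (V(G, x) = ((3 + 6)*(G - 1))/8 = (9*(-1 + G))/8 = (-9 + 9*G)/8 = -9/8 + 9*G/8)
(0*V(0*(-5), -1))*9 = (0*(-9/8 + 9*(0*(-5))/8))*9 = (0*(-9/8 + (9/8)*0))*9 = (0*(-9/8 + 0))*9 = (0*(-9/8))*9 = 0*9 = 0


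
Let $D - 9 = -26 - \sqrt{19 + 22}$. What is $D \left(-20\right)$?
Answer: $340 + 20 \sqrt{41} \approx 468.06$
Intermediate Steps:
$D = -17 - \sqrt{41}$ ($D = 9 - \left(26 + \sqrt{19 + 22}\right) = 9 - \left(26 + \sqrt{41}\right) = -17 - \sqrt{41} \approx -23.403$)
$D \left(-20\right) = \left(-17 - \sqrt{41}\right) \left(-20\right) = 340 + 20 \sqrt{41}$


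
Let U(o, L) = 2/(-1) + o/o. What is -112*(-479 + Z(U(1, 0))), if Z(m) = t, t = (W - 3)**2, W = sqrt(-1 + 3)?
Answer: 52416 + 672*sqrt(2) ≈ 53366.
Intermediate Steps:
W = sqrt(2) ≈ 1.4142
t = (-3 + sqrt(2))**2 (t = (sqrt(2) - 3)**2 = (-3 + sqrt(2))**2 ≈ 2.5147)
U(o, L) = -1 (U(o, L) = 2*(-1) + 1 = -2 + 1 = -1)
Z(m) = (3 - sqrt(2))**2
-112*(-479 + Z(U(1, 0))) = -112*(-479 + (3 - sqrt(2))**2) = 53648 - 112*(3 - sqrt(2))**2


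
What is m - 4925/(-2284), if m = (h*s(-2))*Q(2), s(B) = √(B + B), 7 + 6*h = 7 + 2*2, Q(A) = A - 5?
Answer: 4925/2284 - 4*I ≈ 2.1563 - 4.0*I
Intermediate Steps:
Q(A) = -5 + A
h = ⅔ (h = -7/6 + (7 + 2*2)/6 = -7/6 + (7 + 4)/6 = -7/6 + (⅙)*11 = -7/6 + 11/6 = ⅔ ≈ 0.66667)
s(B) = √2*√B (s(B) = √(2*B) = √2*√B)
m = -4*I (m = (2*(√2*√(-2))/3)*(-5 + 2) = (2*(√2*(I*√2))/3)*(-3) = (2*(2*I)/3)*(-3) = (4*I/3)*(-3) = -4*I ≈ -4.0*I)
m - 4925/(-2284) = -4*I - 4925/(-2284) = -4*I - 4925*(-1)/2284 = -4*I - 1*(-4925/2284) = -4*I + 4925/2284 = 4925/2284 - 4*I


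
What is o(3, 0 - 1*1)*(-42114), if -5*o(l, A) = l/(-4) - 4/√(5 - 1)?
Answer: -231627/10 ≈ -23163.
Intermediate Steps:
o(l, A) = ⅖ + l/20 (o(l, A) = -(l/(-4) - 4/√(5 - 1))/5 = -(l*(-¼) - 4/(√4))/5 = -(-l/4 - 4/2)/5 = -(-l/4 - 4*½)/5 = -(-l/4 - 2)/5 = -(-2 - l/4)/5 = ⅖ + l/20)
o(3, 0 - 1*1)*(-42114) = (⅖ + (1/20)*3)*(-42114) = (⅖ + 3/20)*(-42114) = (11/20)*(-42114) = -231627/10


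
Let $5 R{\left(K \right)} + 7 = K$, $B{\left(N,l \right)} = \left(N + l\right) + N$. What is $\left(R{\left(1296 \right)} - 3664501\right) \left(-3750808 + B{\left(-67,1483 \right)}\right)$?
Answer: $\frac{68694648222144}{5} \approx 1.3739 \cdot 10^{13}$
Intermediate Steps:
$B{\left(N,l \right)} = l + 2 N$
$R{\left(K \right)} = - \frac{7}{5} + \frac{K}{5}$
$\left(R{\left(1296 \right)} - 3664501\right) \left(-3750808 + B{\left(-67,1483 \right)}\right) = \left(\left(- \frac{7}{5} + \frac{1}{5} \cdot 1296\right) - 3664501\right) \left(-3750808 + \left(1483 + 2 \left(-67\right)\right)\right) = \left(\left(- \frac{7}{5} + \frac{1296}{5}\right) - 3664501\right) \left(-3750808 + \left(1483 - 134\right)\right) = \left(\frac{1289}{5} - 3664501\right) \left(-3750808 + 1349\right) = \left(- \frac{18321216}{5}\right) \left(-3749459\right) = \frac{68694648222144}{5}$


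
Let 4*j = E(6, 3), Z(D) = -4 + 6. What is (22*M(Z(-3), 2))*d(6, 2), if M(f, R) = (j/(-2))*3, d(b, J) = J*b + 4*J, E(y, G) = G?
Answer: -495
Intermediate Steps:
d(b, J) = 4*J + J*b
Z(D) = 2
j = 3/4 (j = (1/4)*3 = 3/4 ≈ 0.75000)
M(f, R) = -9/8 (M(f, R) = ((3/4)/(-2))*3 = ((3/4)*(-1/2))*3 = -3/8*3 = -9/8)
(22*M(Z(-3), 2))*d(6, 2) = (22*(-9/8))*(2*(4 + 6)) = -99*10/2 = -99/4*20 = -495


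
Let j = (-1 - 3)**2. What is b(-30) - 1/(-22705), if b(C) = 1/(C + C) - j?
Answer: -4363889/272460 ≈ -16.017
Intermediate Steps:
j = 16 (j = (-4)**2 = 16)
b(C) = -16 + 1/(2*C) (b(C) = 1/(C + C) - 1*16 = 1/(2*C) - 16 = -16 + 1/(2*C))
b(-30) - 1/(-22705) = (-16 + (1/2)/(-30)) - 1/(-22705) = (-16 + (1/2)*(-1/30)) - 1*(-1/22705) = (-16 - 1/60) + 1/22705 = -961/60 + 1/22705 = -4363889/272460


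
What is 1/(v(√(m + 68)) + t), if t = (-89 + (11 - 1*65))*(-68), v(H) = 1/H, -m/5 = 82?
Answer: 3325608/32338212193 + 3*I*√38/32338212193 ≈ 0.00010284 + 5.7187e-10*I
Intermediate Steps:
m = -410 (m = -5*82 = -410)
t = 9724 (t = (-89 + (11 - 65))*(-68) = (-89 - 54)*(-68) = -143*(-68) = 9724)
1/(v(√(m + 68)) + t) = 1/(1/(√(-410 + 68)) + 9724) = 1/(1/(√(-342)) + 9724) = 1/(1/(3*I*√38) + 9724) = 1/(-I*√38/114 + 9724) = 1/(9724 - I*√38/114)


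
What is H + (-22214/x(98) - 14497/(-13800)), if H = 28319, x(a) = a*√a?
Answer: 390816697/13800 - 11107*√2/686 ≈ 28297.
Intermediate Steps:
x(a) = a^(3/2)
H + (-22214/x(98) - 14497/(-13800)) = 28319 + (-22214*√2/1372 - 14497/(-13800)) = 28319 + (-22214*√2/1372 - 14497*(-1/13800)) = 28319 + (-11107*√2/686 + 14497/13800) = 28319 + (14497/13800 - 11107*√2/686) = 390816697/13800 - 11107*√2/686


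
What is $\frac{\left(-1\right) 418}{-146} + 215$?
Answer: $\frac{15904}{73} \approx 217.86$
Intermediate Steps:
$\frac{\left(-1\right) 418}{-146} + 215 = \left(-418\right) \left(- \frac{1}{146}\right) + 215 = \frac{209}{73} + 215 = \frac{15904}{73}$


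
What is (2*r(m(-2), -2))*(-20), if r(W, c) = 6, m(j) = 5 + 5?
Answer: -240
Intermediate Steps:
m(j) = 10
(2*r(m(-2), -2))*(-20) = (2*6)*(-20) = 12*(-20) = -240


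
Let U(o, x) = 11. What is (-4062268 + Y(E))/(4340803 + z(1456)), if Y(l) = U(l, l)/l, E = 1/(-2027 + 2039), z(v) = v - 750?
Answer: -4062136/4341509 ≈ -0.93565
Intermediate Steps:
z(v) = -750 + v
E = 1/12 ≈ 0.083333
Y(l) = 11/l
(-4062268 + Y(E))/(4340803 + z(1456)) = (-4062268 + 11/(1/12))/(4340803 + (-750 + 1456)) = (-4062268 + 11*12)/(4340803 + 706) = (-4062268 + 132)/4341509 = -4062136*1/4341509 = -4062136/4341509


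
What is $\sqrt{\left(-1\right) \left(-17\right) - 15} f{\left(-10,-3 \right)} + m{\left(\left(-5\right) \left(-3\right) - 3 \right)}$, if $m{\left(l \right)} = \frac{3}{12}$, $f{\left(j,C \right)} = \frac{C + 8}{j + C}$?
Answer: $\frac{1}{4} - \frac{5 \sqrt{2}}{13} \approx -0.29393$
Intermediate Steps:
$f{\left(j,C \right)} = \frac{8 + C}{C + j}$
$m{\left(l \right)} = \frac{1}{4}$ ($m{\left(l \right)} = 3 \cdot \frac{1}{12} = \frac{1}{4}$)
$\sqrt{\left(-1\right) \left(-17\right) - 15} f{\left(-10,-3 \right)} + m{\left(\left(-5\right) \left(-3\right) - 3 \right)} = \sqrt{\left(-1\right) \left(-17\right) - 15} \frac{8 - 3}{-3 - 10} + \frac{1}{4} = \sqrt{17 - 15} \frac{1}{-13} \cdot 5 + \frac{1}{4} = \sqrt{2} \left(\left(- \frac{1}{13}\right) 5\right) + \frac{1}{4} = \sqrt{2} \left(- \frac{5}{13}\right) + \frac{1}{4} = - \frac{5 \sqrt{2}}{13} + \frac{1}{4} = \frac{1}{4} - \frac{5 \sqrt{2}}{13}$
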